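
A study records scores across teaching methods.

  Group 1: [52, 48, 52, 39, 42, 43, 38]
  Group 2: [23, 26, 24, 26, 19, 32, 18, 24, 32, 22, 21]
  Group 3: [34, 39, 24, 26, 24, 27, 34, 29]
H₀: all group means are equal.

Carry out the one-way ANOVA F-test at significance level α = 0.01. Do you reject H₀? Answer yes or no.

Group means [44.86, 24.27, 29.62], grand mean 31.462
SSB = Σnᵢ(x̄ᵢ−x̄)² = 1851.548; SSW = ΣΣ(x−x̄ᵢ)² = 624.914
MSB = 1851.548/2 = 925.7738; MSW = 624.914/23 = 27.1702
F = MSB/MSW = 34.0732
df = (2, 23)
p-value (upper-tail) = 0.00000
At α=0.01: p < α → reject H₀

reject H₀: yes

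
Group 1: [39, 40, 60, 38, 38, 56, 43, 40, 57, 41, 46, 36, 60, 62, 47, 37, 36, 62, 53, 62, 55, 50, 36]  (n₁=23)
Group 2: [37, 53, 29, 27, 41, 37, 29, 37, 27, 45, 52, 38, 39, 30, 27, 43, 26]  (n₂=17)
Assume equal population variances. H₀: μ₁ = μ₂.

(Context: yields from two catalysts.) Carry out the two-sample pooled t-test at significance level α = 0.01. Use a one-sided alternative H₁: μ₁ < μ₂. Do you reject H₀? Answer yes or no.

reject H₀: no

x̄₁=47.565, s₁=9.853, n₁=23
x̄₂=36.294, s₂=8.630, n₂=17
s_p² = [22·9.853² + 16·8.630²]/38 = 87.5574
SE = √(s_p²·(1/23+1/17)) = 2.9929
t = (47.565−36.294)/2.9929 = 3.7660
df = 38
p-value (one-sided, H₁ less) = 0.99972
At α=0.01: p ≥ α → fail to reject H₀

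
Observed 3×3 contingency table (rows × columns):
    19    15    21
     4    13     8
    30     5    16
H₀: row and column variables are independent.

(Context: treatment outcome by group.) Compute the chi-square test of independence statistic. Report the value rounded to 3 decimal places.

Row totals [55, 25, 51], col totals [53, 33, 45], n=131
χ² = (19−22.25)²/22.25 + (15−13.85)²/13.85 + (21−18.89)²/18.89 + (4−10.11)²/10.11 + (13−6.30)²/6.30 + (8−8.59)²/8.59 + (30−20.63)²/20.63 + (5−12.85)²/12.85 + (16−17.52)²/17.52 = 20.8511
df = 4

test statistic = 20.851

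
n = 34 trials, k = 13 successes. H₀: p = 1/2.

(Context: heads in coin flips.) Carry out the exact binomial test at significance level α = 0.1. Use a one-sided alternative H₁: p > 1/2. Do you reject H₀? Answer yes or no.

Exact binomial: n=34, k=13, p₀=1/2=0.5000
P(X≥13) from Σ C(n,i)·p₀^i·(1−p₀)^(n−i)
p-value (one-sided, H₁ greater) = 0.93928
At α=0.1: p ≥ α → fail to reject H₀

reject H₀: no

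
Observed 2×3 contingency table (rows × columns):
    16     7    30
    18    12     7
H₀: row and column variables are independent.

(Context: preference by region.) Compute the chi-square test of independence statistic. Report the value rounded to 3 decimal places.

Row totals [53, 37], col totals [34, 19, 37], n=90
χ² = (16−20.02)²/20.02 + (7−11.19)²/11.19 + (30−21.79)²/21.79 + (18−13.98)²/13.98 + (12−7.81)²/7.81 + (7−15.21)²/15.21 = 13.3069
df = 2

test statistic = 13.307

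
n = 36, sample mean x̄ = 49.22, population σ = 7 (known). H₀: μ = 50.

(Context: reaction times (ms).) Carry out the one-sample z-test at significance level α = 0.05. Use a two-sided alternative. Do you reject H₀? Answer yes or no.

SE = σ/√n = 7/√36 = 1.1667
z = (x̄−μ₀)/SE = (49.22−50)/1.1667 = -0.6686
p-value (two-sided) = 0.50377
At α=0.05: p ≥ α → fail to reject H₀

reject H₀: no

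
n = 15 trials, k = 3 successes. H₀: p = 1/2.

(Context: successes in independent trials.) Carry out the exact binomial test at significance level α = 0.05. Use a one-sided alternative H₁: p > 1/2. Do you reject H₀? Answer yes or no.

reject H₀: no

Exact binomial: n=15, k=3, p₀=1/2=0.5000
P(X≥3) from Σ C(n,i)·p₀^i·(1−p₀)^(n−i)
p-value (one-sided, H₁ greater) = 0.99631
At α=0.05: p ≥ α → fail to reject H₀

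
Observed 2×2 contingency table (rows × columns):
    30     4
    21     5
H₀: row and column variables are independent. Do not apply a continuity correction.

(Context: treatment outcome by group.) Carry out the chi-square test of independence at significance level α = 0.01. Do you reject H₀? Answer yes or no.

Row totals [34, 26], col totals [51, 9], n=60
χ² = (30−28.90)²/28.90 + (4−5.10)²/5.10 + (21−22.10)²/22.10 + (5−3.90)²/3.90 = 0.6441
df = 1
p-value (upper-tail) = 0.42222
At α=0.01: p ≥ α → fail to reject H₀

reject H₀: no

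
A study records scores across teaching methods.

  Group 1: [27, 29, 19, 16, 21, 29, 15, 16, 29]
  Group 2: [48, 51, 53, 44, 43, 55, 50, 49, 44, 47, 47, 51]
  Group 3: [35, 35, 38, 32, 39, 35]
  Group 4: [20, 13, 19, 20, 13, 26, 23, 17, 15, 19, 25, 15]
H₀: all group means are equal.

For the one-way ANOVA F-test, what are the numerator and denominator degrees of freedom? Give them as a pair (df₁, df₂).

degrees of freedom = [3, 35]

k = 4 groups, N = 39 total
df = (k−1, N−k) = (4−1, 39−4) = (3, 35)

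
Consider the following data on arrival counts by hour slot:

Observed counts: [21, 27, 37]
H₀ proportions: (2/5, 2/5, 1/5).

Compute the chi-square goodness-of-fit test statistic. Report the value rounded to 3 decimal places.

test statistic = 29.941

n = 85; E_i = n·p_i = [34.00, 34.00, 17.00]
χ² = (21−34.00)²/34.00 + (27−34.00)²/34.00 + (37−17.00)²/17.00 = 29.9412
df = 2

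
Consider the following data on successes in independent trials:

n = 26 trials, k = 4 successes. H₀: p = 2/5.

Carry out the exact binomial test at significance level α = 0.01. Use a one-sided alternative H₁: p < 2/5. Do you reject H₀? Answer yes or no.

Exact binomial: n=26, k=4, p₀=2/5=0.4000
P(X≤4) from Σ C(n,i)·p₀^i·(1−p₀)^(n−i)
p-value (one-sided, H₁ less) = 0.00663
At α=0.01: p < α → reject H₀

reject H₀: yes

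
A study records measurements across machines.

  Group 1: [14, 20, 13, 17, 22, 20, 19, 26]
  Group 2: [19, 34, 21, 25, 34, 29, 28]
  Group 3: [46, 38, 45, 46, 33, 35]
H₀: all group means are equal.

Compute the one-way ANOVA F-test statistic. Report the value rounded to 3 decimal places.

test statistic = 28.644

Group means [18.88, 27.14, 40.50], grand mean 27.810
SSB = Σnᵢ(x̄ᵢ−x̄)² = 1608.006; SSW = ΣΣ(x−x̄ᵢ)² = 505.232
MSB = 1608.006/2 = 804.0030; MSW = 505.232/18 = 28.0685
F = MSB/MSW = 28.6444
df = (2, 18)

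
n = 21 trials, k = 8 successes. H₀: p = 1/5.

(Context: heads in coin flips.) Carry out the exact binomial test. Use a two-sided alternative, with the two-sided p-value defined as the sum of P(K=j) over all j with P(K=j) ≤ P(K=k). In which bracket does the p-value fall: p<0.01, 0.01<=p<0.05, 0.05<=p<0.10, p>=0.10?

Exact binomial: n=21, k=8, p₀=1/5=0.2000
P(X=j) = C(n,j)·p₀^j·(1−p₀)^(n−j); p = Σ P(X=j) over j with P(X=j) ≤ P(X=8)
p-value (two-sided) = 0.05228
→ bracket: 0.05<=p<0.10

p-value bracket: 0.05<=p<0.10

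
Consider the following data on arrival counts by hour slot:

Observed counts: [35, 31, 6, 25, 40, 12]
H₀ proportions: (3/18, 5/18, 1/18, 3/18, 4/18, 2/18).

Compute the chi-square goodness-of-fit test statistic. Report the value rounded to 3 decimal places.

n = 149; E_i = n·p_i = [24.83, 41.39, 8.28, 24.83, 33.11, 16.56]
χ² = (35−24.83)²/24.83 + (31−41.39)²/41.39 + (6−8.28)²/8.28 + (25−24.83)²/24.83 + (40−33.11)²/33.11 + (12−16.56)²/16.56 = 10.0846
df = 5

test statistic = 10.085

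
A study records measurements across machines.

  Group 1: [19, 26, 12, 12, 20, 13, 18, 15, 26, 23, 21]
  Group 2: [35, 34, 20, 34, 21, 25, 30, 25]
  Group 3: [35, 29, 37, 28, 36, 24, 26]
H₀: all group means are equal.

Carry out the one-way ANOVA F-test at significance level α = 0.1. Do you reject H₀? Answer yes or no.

Group means [18.64, 28.00, 30.71], grand mean 24.769
SSB = Σnᵢ(x̄ᵢ−x̄)² = 744.641; SSW = ΣΣ(x−x̄ᵢ)² = 687.974
MSB = 744.641/2 = 372.3207; MSW = 687.974/23 = 29.9119
F = MSB/MSW = 12.4472
df = (2, 23)
p-value (upper-tail) = 0.00022
At α=0.1: p < α → reject H₀

reject H₀: yes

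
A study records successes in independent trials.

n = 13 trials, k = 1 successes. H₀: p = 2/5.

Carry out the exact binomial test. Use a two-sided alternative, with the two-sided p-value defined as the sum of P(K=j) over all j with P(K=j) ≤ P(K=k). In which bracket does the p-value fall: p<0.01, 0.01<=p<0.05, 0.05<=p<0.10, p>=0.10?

p-value bracket: 0.01<=p<0.05

Exact binomial: n=13, k=1, p₀=2/5=0.4000
P(X=j) = C(n,j)·p₀^j·(1−p₀)^(n−j); p = Σ P(X=j) over j with P(X=j) ≤ P(X=1)
p-value (two-sided) = 0.02042
→ bracket: 0.01<=p<0.05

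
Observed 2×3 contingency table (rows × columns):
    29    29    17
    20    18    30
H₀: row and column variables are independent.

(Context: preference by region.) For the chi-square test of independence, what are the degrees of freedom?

df = (r−1)(c−1) = (2−1)·(3−1) = 2

degrees of freedom = 2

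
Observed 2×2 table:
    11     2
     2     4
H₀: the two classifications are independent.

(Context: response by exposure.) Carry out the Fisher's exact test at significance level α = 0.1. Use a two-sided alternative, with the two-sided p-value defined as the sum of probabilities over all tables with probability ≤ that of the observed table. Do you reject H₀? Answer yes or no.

Margins: r₁=13, r₂=6, c₁=13, c₂=6, n=19
p_obs = C(13,11)·C(6,2)/C(19,13); sum pmf over tables with pmf ≤ p_obs
p-value (two-sided) = 0.04603
At α=0.1: p < α → reject H₀

reject H₀: yes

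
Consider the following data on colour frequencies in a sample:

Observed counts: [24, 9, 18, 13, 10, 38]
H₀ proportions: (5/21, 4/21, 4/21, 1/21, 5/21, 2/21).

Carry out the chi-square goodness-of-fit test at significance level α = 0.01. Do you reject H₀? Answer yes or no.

n = 112; E_i = n·p_i = [26.67, 21.33, 21.33, 5.33, 26.67, 10.67]
χ² = (24−26.67)²/26.67 + (9−21.33)²/21.33 + (18−21.33)²/21.33 + (13−5.33)²/5.33 + (10−26.67)²/26.67 + (38−10.67)²/10.67 = 99.3969
df = 5
p-value (upper-tail) = 0.00000
At α=0.01: p < α → reject H₀

reject H₀: yes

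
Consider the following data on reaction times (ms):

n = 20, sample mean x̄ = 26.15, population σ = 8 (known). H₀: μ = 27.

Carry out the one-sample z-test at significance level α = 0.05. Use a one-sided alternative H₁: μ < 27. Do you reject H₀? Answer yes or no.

SE = σ/√n = 8/√20 = 1.7889
z = (x̄−μ₀)/SE = (26.15−27)/1.7889 = -0.4752
p-value (one-sided, H₁ less) = 0.31733
At α=0.05: p ≥ α → fail to reject H₀

reject H₀: no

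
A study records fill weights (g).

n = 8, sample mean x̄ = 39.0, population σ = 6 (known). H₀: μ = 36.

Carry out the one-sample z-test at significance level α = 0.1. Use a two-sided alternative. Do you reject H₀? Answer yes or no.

SE = σ/√n = 6/√8 = 2.1213
z = (x̄−μ₀)/SE = (39.0−36)/2.1213 = 1.4142
p-value (two-sided) = 0.15730
At α=0.1: p ≥ α → fail to reject H₀

reject H₀: no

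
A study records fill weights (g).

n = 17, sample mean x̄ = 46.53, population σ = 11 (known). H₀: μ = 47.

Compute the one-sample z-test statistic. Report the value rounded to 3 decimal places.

test statistic = -0.176

SE = σ/√n = 11/√17 = 2.6679
z = (x̄−μ₀)/SE = (46.53−47)/2.6679 = -0.1762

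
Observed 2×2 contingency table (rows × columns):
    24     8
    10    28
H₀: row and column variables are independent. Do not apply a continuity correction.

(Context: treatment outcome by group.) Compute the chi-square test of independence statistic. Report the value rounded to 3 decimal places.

Row totals [32, 38], col totals [34, 36], n=70
χ² = (24−15.54)²/15.54 + (8−16.46)²/16.46 + (10−18.46)²/18.46 + (28−19.54)²/19.54 = 16.4826
df = 1

test statistic = 16.483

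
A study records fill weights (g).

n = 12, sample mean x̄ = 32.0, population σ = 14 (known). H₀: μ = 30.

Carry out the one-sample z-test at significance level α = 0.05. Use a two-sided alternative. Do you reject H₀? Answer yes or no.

SE = σ/√n = 14/√12 = 4.0415
z = (x̄−μ₀)/SE = (32.0−30)/4.0415 = 0.4949
p-value (two-sided) = 0.62069
At α=0.05: p ≥ α → fail to reject H₀

reject H₀: no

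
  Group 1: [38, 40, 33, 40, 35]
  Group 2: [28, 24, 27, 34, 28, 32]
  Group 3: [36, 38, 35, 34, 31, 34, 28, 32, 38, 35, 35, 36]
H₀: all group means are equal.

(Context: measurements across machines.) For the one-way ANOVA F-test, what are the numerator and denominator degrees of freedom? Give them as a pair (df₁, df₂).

k = 3 groups, N = 23 total
df = (k−1, N−k) = (3−1, 23−3) = (2, 20)

degrees of freedom = [2, 20]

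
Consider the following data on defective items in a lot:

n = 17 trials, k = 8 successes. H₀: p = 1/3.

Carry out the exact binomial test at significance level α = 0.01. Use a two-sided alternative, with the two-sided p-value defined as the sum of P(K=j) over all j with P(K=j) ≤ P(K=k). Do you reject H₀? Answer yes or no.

reject H₀: no

Exact binomial: n=17, k=8, p₀=1/3=0.3333
P(X=j) = C(n,j)·p₀^j·(1−p₀)^(n−j); p = Σ P(X=j) over j with P(X=j) ≤ P(X=8)
p-value (two-sided) = 0.30228
At α=0.01: p ≥ α → fail to reject H₀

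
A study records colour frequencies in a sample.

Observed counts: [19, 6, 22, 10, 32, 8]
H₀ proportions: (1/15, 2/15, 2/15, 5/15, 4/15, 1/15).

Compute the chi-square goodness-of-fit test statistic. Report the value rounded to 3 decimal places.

n = 97; E_i = n·p_i = [6.47, 12.93, 12.93, 32.33, 25.87, 6.47]
χ² = (19−6.47)²/6.47 + (6−12.93)²/12.93 + (22−12.93)²/12.93 + (10−32.33)²/32.33 + (32−25.87)²/25.87 + (8−6.47)²/6.47 = 51.6082
df = 5

test statistic = 51.608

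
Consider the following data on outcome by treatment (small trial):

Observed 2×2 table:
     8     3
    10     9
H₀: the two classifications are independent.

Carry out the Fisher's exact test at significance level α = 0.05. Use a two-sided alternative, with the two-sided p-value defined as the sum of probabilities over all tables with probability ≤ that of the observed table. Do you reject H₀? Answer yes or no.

reject H₀: no

Margins: r₁=11, r₂=19, c₁=18, c₂=12, n=30
p_obs = C(11,8)·C(19,10)/C(30,18); sum pmf over tables with pmf ≤ p_obs
p-value (two-sided) = 0.44248
At α=0.05: p ≥ α → fail to reject H₀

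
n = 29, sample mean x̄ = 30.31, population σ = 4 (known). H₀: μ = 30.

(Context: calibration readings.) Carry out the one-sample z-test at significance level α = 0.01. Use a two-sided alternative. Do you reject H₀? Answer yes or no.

reject H₀: no

SE = σ/√n = 4/√29 = 0.7428
z = (x̄−μ₀)/SE = (30.31−30)/0.7428 = 0.4174
p-value (two-sided) = 0.67642
At α=0.01: p ≥ α → fail to reject H₀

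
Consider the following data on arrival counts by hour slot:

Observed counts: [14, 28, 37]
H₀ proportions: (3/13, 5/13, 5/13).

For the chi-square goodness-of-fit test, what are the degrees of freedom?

degrees of freedom = 2

df = k − 1 = 3 − 1 = 2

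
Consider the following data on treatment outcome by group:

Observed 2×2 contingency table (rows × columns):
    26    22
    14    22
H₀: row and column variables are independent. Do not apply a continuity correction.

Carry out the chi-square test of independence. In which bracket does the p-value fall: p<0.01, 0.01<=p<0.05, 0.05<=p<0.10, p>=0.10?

p-value bracket: p>=0.10

Row totals [48, 36], col totals [40, 44], n=84
χ² = (26−22.86)²/22.86 + (22−25.14)²/25.14 + (14−17.14)²/17.14 + (22−18.86)²/18.86 = 1.9250
df = 1
p-value (upper-tail) = 0.16531
→ bracket: p>=0.10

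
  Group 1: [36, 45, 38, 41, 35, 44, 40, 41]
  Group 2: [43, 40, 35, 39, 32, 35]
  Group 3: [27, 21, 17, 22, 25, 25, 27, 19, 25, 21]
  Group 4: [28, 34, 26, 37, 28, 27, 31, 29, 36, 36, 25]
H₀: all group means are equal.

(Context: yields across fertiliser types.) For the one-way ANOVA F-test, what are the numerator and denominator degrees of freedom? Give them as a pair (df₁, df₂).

degrees of freedom = [3, 31]

k = 4 groups, N = 35 total
df = (k−1, N−k) = (4−1, 35−4) = (3, 31)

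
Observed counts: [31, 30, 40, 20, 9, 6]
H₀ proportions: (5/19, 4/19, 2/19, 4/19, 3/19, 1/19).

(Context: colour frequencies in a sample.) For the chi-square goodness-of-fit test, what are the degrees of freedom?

df = k − 1 = 6 − 1 = 5

degrees of freedom = 5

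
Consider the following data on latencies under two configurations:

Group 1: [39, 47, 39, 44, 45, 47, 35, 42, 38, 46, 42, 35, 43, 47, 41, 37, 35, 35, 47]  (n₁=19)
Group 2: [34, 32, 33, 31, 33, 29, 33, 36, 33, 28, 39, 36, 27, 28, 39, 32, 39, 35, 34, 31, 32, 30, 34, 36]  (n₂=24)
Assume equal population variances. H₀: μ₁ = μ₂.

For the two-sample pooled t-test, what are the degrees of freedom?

degrees of freedom = 41

df = n₁ + n₂ − 2 = 19 + 24 − 2 = 41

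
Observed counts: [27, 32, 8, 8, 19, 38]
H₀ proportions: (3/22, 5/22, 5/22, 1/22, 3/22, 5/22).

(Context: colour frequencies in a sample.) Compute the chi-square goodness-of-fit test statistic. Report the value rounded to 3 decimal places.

test statistic = 23.622

n = 132; E_i = n·p_i = [18.00, 30.00, 30.00, 6.00, 18.00, 30.00]
χ² = (27−18.00)²/18.00 + (32−30.00)²/30.00 + (8−30.00)²/30.00 + (8−6.00)²/6.00 + (19−18.00)²/18.00 + (38−30.00)²/30.00 = 23.6222
df = 5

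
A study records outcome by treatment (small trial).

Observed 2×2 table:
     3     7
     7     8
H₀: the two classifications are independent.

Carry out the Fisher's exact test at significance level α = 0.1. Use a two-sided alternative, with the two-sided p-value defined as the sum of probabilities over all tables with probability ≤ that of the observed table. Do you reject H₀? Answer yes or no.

reject H₀: no

Margins: r₁=10, r₂=15, c₁=10, c₂=15, n=25
p_obs = C(10,3)·C(15,7)/C(25,10); sum pmf over tables with pmf ≤ p_obs
p-value (two-sided) = 0.67846
At α=0.1: p ≥ α → fail to reject H₀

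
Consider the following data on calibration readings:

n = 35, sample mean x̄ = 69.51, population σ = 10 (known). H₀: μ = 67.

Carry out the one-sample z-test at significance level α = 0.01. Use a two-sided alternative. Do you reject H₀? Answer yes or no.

SE = σ/√n = 10/√35 = 1.6903
z = (x̄−μ₀)/SE = (69.51−67)/1.6903 = 1.4849
p-value (two-sided) = 0.13756
At α=0.01: p ≥ α → fail to reject H₀

reject H₀: no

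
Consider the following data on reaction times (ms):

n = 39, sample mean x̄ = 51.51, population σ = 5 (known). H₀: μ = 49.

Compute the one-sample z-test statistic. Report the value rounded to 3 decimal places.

SE = σ/√n = 5/√39 = 0.8006
z = (x̄−μ₀)/SE = (51.51−49)/0.8006 = 3.1350

test statistic = 3.135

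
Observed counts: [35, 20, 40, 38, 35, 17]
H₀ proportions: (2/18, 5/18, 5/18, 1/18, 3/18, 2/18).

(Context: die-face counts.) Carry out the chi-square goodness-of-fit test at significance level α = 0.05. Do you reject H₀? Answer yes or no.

reject H₀: yes

n = 185; E_i = n·p_i = [20.56, 51.39, 51.39, 10.28, 30.83, 20.56]
χ² = (35−20.56)²/20.56 + (20−51.39)²/51.39 + (40−51.39)²/51.39 + (38−10.28)²/10.28 + (35−30.83)²/30.83 + (17−20.56)²/20.56 = 107.8000
df = 5
p-value (upper-tail) = 0.00000
At α=0.05: p < α → reject H₀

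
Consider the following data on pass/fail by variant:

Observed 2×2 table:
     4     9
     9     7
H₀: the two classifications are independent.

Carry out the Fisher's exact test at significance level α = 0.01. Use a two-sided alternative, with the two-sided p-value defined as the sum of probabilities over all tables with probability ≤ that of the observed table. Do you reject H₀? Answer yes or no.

Margins: r₁=13, r₂=16, c₁=13, c₂=16, n=29
p_obs = C(13,4)·C(16,9)/C(29,13); sum pmf over tables with pmf ≤ p_obs
p-value (two-sided) = 0.26417
At α=0.01: p ≥ α → fail to reject H₀

reject H₀: no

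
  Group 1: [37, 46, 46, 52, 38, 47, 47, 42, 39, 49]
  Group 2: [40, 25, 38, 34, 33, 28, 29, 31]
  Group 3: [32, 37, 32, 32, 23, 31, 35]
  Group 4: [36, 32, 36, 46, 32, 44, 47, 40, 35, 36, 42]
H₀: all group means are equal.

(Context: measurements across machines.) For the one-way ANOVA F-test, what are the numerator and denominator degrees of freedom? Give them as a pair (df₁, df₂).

degrees of freedom = [3, 32]

k = 4 groups, N = 36 total
df = (k−1, N−k) = (4−1, 36−4) = (3, 32)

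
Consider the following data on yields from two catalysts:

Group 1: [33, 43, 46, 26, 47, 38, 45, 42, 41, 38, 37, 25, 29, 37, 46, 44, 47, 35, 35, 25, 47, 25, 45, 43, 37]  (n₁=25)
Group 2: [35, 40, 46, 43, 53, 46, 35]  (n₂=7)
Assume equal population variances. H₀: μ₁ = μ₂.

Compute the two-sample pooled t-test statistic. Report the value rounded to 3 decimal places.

test statistic = -1.383

x̄₁=38.240, s₁=7.518, n₁=25
x̄₂=42.571, s₂=6.503, n₂=7
s_p² = [24·7.518² + 6·6.503²]/30 = 53.6758
SE = √(s_p²·(1/25+1/7)) = 3.1329
t = (38.240−42.571)/3.1329 = -1.3826
df = 30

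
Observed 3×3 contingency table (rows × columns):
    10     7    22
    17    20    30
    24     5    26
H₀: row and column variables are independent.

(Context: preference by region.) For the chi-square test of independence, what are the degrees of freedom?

degrees of freedom = 4

df = (r−1)(c−1) = (3−1)·(3−1) = 4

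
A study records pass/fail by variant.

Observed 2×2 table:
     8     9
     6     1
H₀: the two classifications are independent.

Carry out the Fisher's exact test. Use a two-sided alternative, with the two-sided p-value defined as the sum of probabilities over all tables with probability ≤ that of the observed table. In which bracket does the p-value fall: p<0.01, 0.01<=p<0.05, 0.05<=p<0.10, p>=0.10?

Margins: r₁=17, r₂=7, c₁=14, c₂=10, n=24
p_obs = C(17,8)·C(7,6)/C(24,14); sum pmf over tables with pmf ≤ p_obs
p-value (two-sided) = 0.17178
→ bracket: p>=0.10

p-value bracket: p>=0.10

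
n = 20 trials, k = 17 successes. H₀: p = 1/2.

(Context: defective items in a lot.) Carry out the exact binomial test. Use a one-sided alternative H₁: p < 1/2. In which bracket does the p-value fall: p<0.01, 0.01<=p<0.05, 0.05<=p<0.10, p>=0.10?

Exact binomial: n=20, k=17, p₀=1/2=0.5000
P(X≤17) from Σ C(n,i)·p₀^i·(1−p₀)^(n−i)
p-value (one-sided, H₁ less) = 0.99980
→ bracket: p>=0.10

p-value bracket: p>=0.10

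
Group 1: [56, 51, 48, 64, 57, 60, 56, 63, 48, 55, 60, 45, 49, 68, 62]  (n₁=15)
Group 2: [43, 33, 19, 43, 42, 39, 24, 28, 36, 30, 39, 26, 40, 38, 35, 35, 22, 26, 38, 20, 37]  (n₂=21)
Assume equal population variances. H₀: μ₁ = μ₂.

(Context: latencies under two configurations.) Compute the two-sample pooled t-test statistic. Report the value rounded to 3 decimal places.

x̄₁=56.133, s₁=6.812, n₁=15
x̄₂=33.000, s₂=7.694, n₂=21
s_p² = [14·6.812² + 20·7.694²]/34 = 53.9333
SE = √(s_p²·(1/15+1/21)) = 2.4827
t = (56.133−33.000)/2.4827 = 9.3178
df = 34

test statistic = 9.318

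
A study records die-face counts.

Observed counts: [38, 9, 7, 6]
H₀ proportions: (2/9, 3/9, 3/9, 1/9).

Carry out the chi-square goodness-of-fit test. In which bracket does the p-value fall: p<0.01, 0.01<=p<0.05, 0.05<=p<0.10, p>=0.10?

p-value bracket: p<0.01

n = 60; E_i = n·p_i = [13.33, 20.00, 20.00, 6.67]
χ² = (38−13.33)²/13.33 + (9−20.00)²/20.00 + (7−20.00)²/20.00 + (6−6.67)²/6.67 = 60.2000
df = 3
p-value (upper-tail) = 0.00000
→ bracket: p<0.01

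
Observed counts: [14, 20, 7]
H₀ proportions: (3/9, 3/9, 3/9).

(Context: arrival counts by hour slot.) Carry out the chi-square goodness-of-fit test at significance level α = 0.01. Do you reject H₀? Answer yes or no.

reject H₀: no

n = 41; E_i = n·p_i = [13.67, 13.67, 13.67]
χ² = (14−13.67)²/13.67 + (20−13.67)²/13.67 + (7−13.67)²/13.67 = 6.1951
df = 2
p-value (upper-tail) = 0.04516
At α=0.01: p ≥ α → fail to reject H₀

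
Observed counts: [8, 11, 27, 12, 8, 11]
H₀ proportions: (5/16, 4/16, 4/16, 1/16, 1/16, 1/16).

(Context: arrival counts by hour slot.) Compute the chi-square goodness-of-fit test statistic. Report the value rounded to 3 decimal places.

test statistic = 38.179

n = 77; E_i = n·p_i = [24.06, 19.25, 19.25, 4.81, 4.81, 4.81]
χ² = (8−24.06)²/24.06 + (11−19.25)²/19.25 + (27−19.25)²/19.25 + (12−4.81)²/4.81 + (8−4.81)²/4.81 + (11−4.81)²/4.81 = 38.1792
df = 5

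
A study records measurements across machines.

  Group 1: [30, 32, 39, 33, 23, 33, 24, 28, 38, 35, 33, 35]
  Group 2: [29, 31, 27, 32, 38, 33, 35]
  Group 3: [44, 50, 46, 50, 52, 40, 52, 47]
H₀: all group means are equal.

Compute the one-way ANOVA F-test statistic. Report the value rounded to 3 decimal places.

test statistic = 34.681

Group means [31.92, 32.14, 47.62], grand mean 36.630
SSB = Σnᵢ(x̄ᵢ−x̄)² = 1374.647; SSW = ΣΣ(x−x̄ᵢ)² = 475.649
MSB = 1374.647/2 = 687.3237; MSW = 475.649/24 = 19.8187
F = MSB/MSW = 34.6806
df = (2, 24)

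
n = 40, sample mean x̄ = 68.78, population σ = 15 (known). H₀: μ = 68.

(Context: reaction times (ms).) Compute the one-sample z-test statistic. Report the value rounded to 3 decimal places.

test statistic = 0.329

SE = σ/√n = 15/√40 = 2.3717
z = (x̄−μ₀)/SE = (68.78−68)/2.3717 = 0.3289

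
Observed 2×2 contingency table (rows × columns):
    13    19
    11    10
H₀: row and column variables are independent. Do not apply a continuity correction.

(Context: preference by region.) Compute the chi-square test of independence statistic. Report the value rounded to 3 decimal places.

test statistic = 0.707

Row totals [32, 21], col totals [24, 29], n=53
χ² = (13−14.49)²/14.49 + (19−17.51)²/17.51 + (11−9.51)²/9.51 + (10−11.49)²/11.49 = 0.7072
df = 1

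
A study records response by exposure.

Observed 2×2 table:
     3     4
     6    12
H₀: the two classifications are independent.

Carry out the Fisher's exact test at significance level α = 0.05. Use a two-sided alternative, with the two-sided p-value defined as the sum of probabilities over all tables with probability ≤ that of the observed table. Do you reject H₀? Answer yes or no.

reject H₀: no

Margins: r₁=7, r₂=18, c₁=9, c₂=16, n=25
p_obs = C(7,3)·C(18,6)/C(25,9); sum pmf over tables with pmf ≤ p_obs
p-value (two-sided) = 0.67288
At α=0.05: p ≥ α → fail to reject H₀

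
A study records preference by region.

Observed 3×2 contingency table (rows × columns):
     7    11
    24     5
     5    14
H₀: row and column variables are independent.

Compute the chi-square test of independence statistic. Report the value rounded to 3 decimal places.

Row totals [18, 29, 19], col totals [36, 30], n=66
χ² = (7−9.82)²/9.82 + (11−8.18)²/8.18 + (24−15.82)²/15.82 + (5−13.18)²/13.18 + (5−10.36)²/10.36 + (14−8.64)²/8.64 = 17.1970
df = 2

test statistic = 17.197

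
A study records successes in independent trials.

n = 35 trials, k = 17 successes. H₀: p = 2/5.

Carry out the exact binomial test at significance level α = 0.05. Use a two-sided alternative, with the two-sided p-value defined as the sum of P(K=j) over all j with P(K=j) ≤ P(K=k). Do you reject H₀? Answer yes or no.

reject H₀: no

Exact binomial: n=35, k=17, p₀=2/5=0.4000
P(X=j) = C(n,j)·p₀^j·(1−p₀)^(n−j); p = Σ P(X=j) over j with P(X=j) ≤ P(X=17)
p-value (two-sided) = 0.30574
At α=0.05: p ≥ α → fail to reject H₀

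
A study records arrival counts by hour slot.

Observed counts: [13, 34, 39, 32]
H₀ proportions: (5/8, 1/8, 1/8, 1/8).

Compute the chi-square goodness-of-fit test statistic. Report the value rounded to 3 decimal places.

test statistic = 135.207

n = 118; E_i = n·p_i = [73.75, 14.75, 14.75, 14.75]
χ² = (13−73.75)²/73.75 + (34−14.75)²/14.75 + (39−14.75)²/14.75 + (32−14.75)²/14.75 = 135.2068
df = 3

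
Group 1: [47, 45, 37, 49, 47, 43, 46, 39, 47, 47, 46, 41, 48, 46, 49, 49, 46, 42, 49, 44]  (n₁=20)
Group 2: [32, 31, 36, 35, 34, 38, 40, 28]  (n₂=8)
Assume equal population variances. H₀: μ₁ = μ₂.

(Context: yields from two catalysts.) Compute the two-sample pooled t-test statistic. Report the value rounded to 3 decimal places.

x̄₁=45.350, s₁=3.407, n₁=20
x̄₂=34.250, s₂=3.882, n₂=8
s_p² = [19·3.407² + 7·3.882²]/26 = 12.5404
SE = √(s_p²·(1/20+1/8)) = 1.4814
t = (45.350−34.250)/1.4814 = 7.4929
df = 26

test statistic = 7.493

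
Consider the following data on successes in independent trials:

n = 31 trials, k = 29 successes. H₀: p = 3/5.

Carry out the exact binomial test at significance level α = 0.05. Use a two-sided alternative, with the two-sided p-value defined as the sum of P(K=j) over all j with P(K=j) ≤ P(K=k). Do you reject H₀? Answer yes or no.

reject H₀: yes

Exact binomial: n=31, k=29, p₀=3/5=0.6000
P(X=j) = C(n,j)·p₀^j·(1−p₀)^(n−j); p = Σ P(X=j) over j with P(X=j) ≤ P(X=29)
p-value (two-sided) = 0.00006
At α=0.05: p < α → reject H₀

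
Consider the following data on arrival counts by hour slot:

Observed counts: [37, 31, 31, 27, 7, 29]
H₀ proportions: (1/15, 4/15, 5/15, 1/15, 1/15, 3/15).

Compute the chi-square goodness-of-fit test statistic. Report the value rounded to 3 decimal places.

n = 162; E_i = n·p_i = [10.80, 43.20, 54.00, 10.80, 10.80, 32.40]
χ² = (37−10.80)²/10.80 + (31−43.20)²/43.20 + (31−54.00)²/54.00 + (27−10.80)²/10.80 + (7−10.80)²/10.80 + (29−32.40)²/32.40 = 102.7948
df = 5

test statistic = 102.795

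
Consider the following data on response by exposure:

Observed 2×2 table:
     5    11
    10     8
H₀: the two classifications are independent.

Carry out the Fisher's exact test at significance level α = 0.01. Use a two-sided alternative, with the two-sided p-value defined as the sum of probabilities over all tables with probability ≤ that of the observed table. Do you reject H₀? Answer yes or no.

Margins: r₁=16, r₂=18, c₁=15, c₂=19, n=34
p_obs = C(16,5)·C(18,10)/C(34,15); sum pmf over tables with pmf ≤ p_obs
p-value (two-sided) = 0.18539
At α=0.01: p ≥ α → fail to reject H₀

reject H₀: no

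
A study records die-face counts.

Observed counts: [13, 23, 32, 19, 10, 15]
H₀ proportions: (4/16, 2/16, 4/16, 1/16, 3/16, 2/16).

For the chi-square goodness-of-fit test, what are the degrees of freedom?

df = k − 1 = 6 − 1 = 5

degrees of freedom = 5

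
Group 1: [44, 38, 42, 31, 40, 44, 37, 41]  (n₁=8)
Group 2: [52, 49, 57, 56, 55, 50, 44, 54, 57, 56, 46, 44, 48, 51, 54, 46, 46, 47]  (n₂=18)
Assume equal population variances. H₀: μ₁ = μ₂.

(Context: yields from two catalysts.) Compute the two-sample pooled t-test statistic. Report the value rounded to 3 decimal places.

test statistic = -5.763

x̄₁=39.625, s₁=4.307, n₁=8
x̄₂=50.667, s₂=4.589, n₂=18
s_p² = [7·4.307² + 17·4.589²]/24 = 20.3281
SE = √(s_p²·(1/8+1/18)) = 1.9158
t = (39.625−50.667)/1.9158 = -5.7634
df = 24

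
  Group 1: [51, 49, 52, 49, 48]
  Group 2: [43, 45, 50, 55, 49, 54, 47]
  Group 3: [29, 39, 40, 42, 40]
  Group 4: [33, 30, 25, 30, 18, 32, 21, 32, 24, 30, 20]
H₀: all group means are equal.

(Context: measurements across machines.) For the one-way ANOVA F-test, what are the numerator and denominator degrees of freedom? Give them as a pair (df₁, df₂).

degrees of freedom = [3, 24]

k = 4 groups, N = 28 total
df = (k−1, N−k) = (4−1, 28−4) = (3, 24)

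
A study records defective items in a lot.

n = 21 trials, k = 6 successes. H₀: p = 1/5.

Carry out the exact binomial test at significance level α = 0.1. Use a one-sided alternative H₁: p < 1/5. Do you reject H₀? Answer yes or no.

Exact binomial: n=21, k=6, p₀=1/5=0.2000
P(X≤6) from Σ C(n,i)·p₀^i·(1−p₀)^(n−i)
p-value (one-sided, H₁ less) = 0.89149
At α=0.1: p ≥ α → fail to reject H₀

reject H₀: no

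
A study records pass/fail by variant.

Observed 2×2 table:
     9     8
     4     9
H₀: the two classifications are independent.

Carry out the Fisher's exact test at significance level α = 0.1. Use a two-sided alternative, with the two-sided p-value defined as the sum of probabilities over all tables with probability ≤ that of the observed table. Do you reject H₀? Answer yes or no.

reject H₀: no

Margins: r₁=17, r₂=13, c₁=13, c₂=17, n=30
p_obs = C(17,9)·C(13,4)/C(30,13); sum pmf over tables with pmf ≤ p_obs
p-value (two-sided) = 0.28276
At α=0.1: p ≥ α → fail to reject H₀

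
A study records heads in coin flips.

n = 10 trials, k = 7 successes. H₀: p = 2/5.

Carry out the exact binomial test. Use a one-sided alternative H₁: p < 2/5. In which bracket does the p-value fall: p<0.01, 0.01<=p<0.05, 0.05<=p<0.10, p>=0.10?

p-value bracket: p>=0.10

Exact binomial: n=10, k=7, p₀=2/5=0.4000
P(X≤7) from Σ C(n,i)·p₀^i·(1−p₀)^(n−i)
p-value (one-sided, H₁ less) = 0.98771
→ bracket: p>=0.10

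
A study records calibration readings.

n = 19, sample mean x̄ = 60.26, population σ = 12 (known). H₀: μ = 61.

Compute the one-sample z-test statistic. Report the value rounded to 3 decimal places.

test statistic = -0.269

SE = σ/√n = 12/√19 = 2.7530
z = (x̄−μ₀)/SE = (60.26−61)/2.7530 = -0.2688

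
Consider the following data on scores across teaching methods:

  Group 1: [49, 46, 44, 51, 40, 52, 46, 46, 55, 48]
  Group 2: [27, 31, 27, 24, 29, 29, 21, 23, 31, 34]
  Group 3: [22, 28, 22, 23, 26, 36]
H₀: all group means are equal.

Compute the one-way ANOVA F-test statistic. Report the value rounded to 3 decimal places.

test statistic = 66.100

Group means [47.70, 27.60, 26.17], grand mean 35.000
SSB = Σnᵢ(x̄ᵢ−x̄)² = 2628.667; SSW = ΣΣ(x−x̄ᵢ)² = 457.333
MSB = 2628.667/2 = 1314.3333; MSW = 457.333/23 = 19.8841
F = MSB/MSW = 66.0999
df = (2, 23)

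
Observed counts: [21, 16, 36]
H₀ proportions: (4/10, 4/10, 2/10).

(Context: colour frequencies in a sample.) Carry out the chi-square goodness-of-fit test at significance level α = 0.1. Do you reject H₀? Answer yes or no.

reject H₀: yes

n = 73; E_i = n·p_i = [29.20, 29.20, 14.60]
χ² = (21−29.20)²/29.20 + (16−29.20)²/29.20 + (36−14.60)²/14.60 = 39.6370
df = 2
p-value (upper-tail) = 0.00000
At α=0.1: p < α → reject H₀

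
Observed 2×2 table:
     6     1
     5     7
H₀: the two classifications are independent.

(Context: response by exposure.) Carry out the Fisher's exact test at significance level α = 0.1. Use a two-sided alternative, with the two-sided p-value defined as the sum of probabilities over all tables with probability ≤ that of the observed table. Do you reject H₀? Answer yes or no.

reject H₀: no

Margins: r₁=7, r₂=12, c₁=11, c₂=8, n=19
p_obs = C(7,6)·C(12,5)/C(19,11); sum pmf over tables with pmf ≤ p_obs
p-value (two-sided) = 0.14730
At α=0.1: p ≥ α → fail to reject H₀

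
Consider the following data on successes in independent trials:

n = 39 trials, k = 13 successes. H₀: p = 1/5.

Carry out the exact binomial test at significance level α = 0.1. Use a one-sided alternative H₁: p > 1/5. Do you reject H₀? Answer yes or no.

Exact binomial: n=39, k=13, p₀=1/5=0.2000
P(X≥13) from Σ C(n,i)·p₀^i·(1−p₀)^(n−i)
p-value (one-sided, H₁ greater) = 0.03550
At α=0.1: p < α → reject H₀

reject H₀: yes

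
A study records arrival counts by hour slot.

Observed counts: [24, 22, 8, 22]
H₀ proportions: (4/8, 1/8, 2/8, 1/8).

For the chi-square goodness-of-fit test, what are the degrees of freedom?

degrees of freedom = 3

df = k − 1 = 4 − 1 = 3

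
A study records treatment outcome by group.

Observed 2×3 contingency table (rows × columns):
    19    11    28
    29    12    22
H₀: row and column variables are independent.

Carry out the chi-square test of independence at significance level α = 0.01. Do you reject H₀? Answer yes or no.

Row totals [58, 63], col totals [48, 23, 50], n=121
χ² = (19−23.01)²/23.01 + (11−11.02)²/11.02 + (28−23.97)²/23.97 + (29−24.99)²/24.99 + (12−11.98)²/11.98 + (22−26.03)²/26.03 = 2.6447
df = 2
p-value (upper-tail) = 0.26651
At α=0.01: p ≥ α → fail to reject H₀

reject H₀: no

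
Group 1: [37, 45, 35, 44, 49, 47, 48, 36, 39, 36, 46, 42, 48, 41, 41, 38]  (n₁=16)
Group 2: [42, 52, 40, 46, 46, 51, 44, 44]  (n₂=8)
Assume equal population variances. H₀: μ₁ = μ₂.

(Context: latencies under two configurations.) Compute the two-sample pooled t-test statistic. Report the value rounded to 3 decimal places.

test statistic = -1.815

x̄₁=42.000, s₁=4.817, n₁=16
x̄₂=45.625, s₂=4.138, n₂=8
s_p² = [15·4.817² + 7·4.138²]/22 = 21.2670
SE = √(s_p²·(1/16+1/8)) = 1.9969
t = (42.000−45.625)/1.9969 = -1.8153
df = 22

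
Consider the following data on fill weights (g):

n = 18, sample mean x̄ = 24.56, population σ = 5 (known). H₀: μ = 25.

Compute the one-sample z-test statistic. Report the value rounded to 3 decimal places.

SE = σ/√n = 5/√18 = 1.1785
z = (x̄−μ₀)/SE = (24.56−25)/1.1785 = -0.3734

test statistic = -0.373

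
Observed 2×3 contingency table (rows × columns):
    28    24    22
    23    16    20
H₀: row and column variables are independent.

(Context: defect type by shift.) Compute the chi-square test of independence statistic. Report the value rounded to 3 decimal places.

Row totals [74, 59], col totals [51, 40, 42], n=133
χ² = (28−28.38)²/28.38 + (24−22.26)²/22.26 + (22−23.37)²/23.37 + (23−22.62)²/22.62 + (16−17.74)²/17.74 + (20−18.63)²/18.63 = 0.5001
df = 2

test statistic = 0.500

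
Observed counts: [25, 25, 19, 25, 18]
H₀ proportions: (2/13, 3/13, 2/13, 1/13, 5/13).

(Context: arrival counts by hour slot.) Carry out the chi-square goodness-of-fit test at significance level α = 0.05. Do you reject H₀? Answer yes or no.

n = 112; E_i = n·p_i = [17.23, 25.85, 17.23, 8.62, 43.08]
χ² = (25−17.23)²/17.23 + (25−25.85)²/25.85 + (19−17.23)²/17.23 + (25−8.62)²/8.62 + (18−43.08)²/43.08 = 49.4708
df = 4
p-value (upper-tail) = 0.00000
At α=0.05: p < α → reject H₀

reject H₀: yes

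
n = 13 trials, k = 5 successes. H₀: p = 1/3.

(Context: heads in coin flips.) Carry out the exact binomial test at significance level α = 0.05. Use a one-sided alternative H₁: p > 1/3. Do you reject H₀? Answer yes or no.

Exact binomial: n=13, k=5, p₀=1/3=0.3333
P(X≥5) from Σ C(n,i)·p₀^i·(1−p₀)^(n−i)
p-value (one-sided, H₁ greater) = 0.44796
At α=0.05: p ≥ α → fail to reject H₀

reject H₀: no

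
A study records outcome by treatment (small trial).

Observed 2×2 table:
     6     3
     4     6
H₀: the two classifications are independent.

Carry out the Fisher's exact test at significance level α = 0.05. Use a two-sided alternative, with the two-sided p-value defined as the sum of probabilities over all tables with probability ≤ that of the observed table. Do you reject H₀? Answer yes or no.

Margins: r₁=9, r₂=10, c₁=10, c₂=9, n=19
p_obs = C(9,6)·C(10,4)/C(19,10); sum pmf over tables with pmf ≤ p_obs
p-value (two-sided) = 0.36985
At α=0.05: p ≥ α → fail to reject H₀

reject H₀: no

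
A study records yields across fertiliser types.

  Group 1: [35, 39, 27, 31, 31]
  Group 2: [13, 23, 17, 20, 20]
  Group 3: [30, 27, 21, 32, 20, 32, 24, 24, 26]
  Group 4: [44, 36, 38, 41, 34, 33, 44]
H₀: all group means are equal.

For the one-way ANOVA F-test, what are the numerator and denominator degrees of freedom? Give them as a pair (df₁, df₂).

degrees of freedom = [3, 22]

k = 4 groups, N = 26 total
df = (k−1, N−k) = (4−1, 26−4) = (3, 22)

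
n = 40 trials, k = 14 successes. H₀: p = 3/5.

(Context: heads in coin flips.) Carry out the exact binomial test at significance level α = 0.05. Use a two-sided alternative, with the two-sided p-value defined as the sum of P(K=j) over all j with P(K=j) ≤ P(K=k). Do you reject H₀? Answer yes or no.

reject H₀: yes

Exact binomial: n=40, k=14, p₀=3/5=0.6000
P(X=j) = C(n,j)·p₀^j·(1−p₀)^(n−j); p = Σ P(X=j) over j with P(X=j) ≤ P(X=14)
p-value (two-sided) = 0.00182
At α=0.05: p < α → reject H₀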